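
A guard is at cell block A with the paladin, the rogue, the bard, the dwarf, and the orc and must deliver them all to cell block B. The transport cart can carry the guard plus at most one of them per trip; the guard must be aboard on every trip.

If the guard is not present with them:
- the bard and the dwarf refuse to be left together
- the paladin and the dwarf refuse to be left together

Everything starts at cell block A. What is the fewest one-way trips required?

11

Counting alone: the guard can take at most 1 across per trip to cell block B, so moving all 5 needs at least 5 loaded trips out, with a return between consecutive ones — at least 9 crossings.
The safety rule pushes this higher. Following every safe sequence of crossings, the most of the 5 that can be at cell block B as the transport cart arrives there on crossing 9 is 4 — never all 5.
So no plan with fewer than 11 crossings exists, and this one achieves 11:
1. Guard goes to cell block B with the dwarf.  [cell block A: the bard, the orc, the paladin, the rogue | cell block B: the dwarf]
2. Guard goes back to cell block A alone.  [cell block A: the bard, the orc, the paladin, the rogue | cell block B: the dwarf]
3. Guard goes to cell block B with the paladin.  [cell block A: the bard, the orc, the rogue | cell block B: the dwarf, the paladin]
4. Guard goes back to cell block A with the dwarf.  [cell block A: the bard, the dwarf, the orc, the rogue | cell block B: the paladin]
5. Guard goes to cell block B with the bard.  [cell block A: the dwarf, the orc, the rogue | cell block B: the bard, the paladin]
6. Guard goes back to cell block A alone.  [cell block A: the dwarf, the orc, the rogue | cell block B: the bard, the paladin]
7. Guard goes to cell block B with the rogue.  [cell block A: the dwarf, the orc | cell block B: the bard, the paladin, the rogue]
8. Guard goes back to cell block A alone.  [cell block A: the dwarf, the orc | cell block B: the bard, the paladin, the rogue]
9. Guard goes to cell block B with the orc.  [cell block A: the dwarf | cell block B: the bard, the orc, the paladin, the rogue]
10. Guard goes back to cell block A alone.  [cell block A: the dwarf | cell block B: the bard, the orc, the paladin, the rogue]
11. Guard goes to cell block B with the dwarf.  [cell block A: — | cell block B: the bard, the dwarf, the orc, the paladin, the rogue]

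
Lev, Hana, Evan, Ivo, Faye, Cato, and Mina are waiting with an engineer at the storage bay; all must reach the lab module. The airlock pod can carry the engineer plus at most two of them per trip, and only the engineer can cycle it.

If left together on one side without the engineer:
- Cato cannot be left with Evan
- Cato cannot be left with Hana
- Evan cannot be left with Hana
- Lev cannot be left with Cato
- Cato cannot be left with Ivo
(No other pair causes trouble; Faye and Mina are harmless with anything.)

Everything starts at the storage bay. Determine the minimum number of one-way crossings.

Counting alone: the engineer can take at most 2 across per trip to the lab module, so moving all 7 needs at least 4 loaded trips out, with a return between consecutive ones — at least 7 crossings.
The safety rule pushes this higher. Following every safe sequence of crossings, the most of the 7 that can be at the lab module as the airlock pod arrives there on crossings 7, 9 is 5, 6 respectively — never all 7.
So no plan with fewer than 11 crossings exists, and this one achieves 11:
1. Engineer goes to the lab module with Cato and Hana.  [the storage bay: Evan, Faye, Ivo, Lev, Mina | the lab module: Cato, Hana]
2. Engineer goes back to the storage bay with Hana.  [the storage bay: Evan, Faye, Hana, Ivo, Lev, Mina | the lab module: Cato]
3. Engineer goes to the lab module with Hana and Lev.  [the storage bay: Evan, Faye, Ivo, Mina | the lab module: Cato, Hana, Lev]
4. Engineer goes back to the storage bay with Cato.  [the storage bay: Cato, Evan, Faye, Ivo, Mina | the lab module: Hana, Lev]
5. Engineer goes to the lab module with Evan and Ivo.  [the storage bay: Cato, Faye, Mina | the lab module: Evan, Hana, Ivo, Lev]
6. Engineer goes back to the storage bay with Hana.  [the storage bay: Cato, Faye, Hana, Mina | the lab module: Evan, Ivo, Lev]
7. Engineer goes to the lab module with Faye and Hana.  [the storage bay: Cato, Mina | the lab module: Evan, Faye, Hana, Ivo, Lev]
8. Engineer goes back to the storage bay with Hana.  [the storage bay: Cato, Hana, Mina | the lab module: Evan, Faye, Ivo, Lev]
9. Engineer goes to the lab module with Hana and Mina.  [the storage bay: Cato | the lab module: Evan, Faye, Hana, Ivo, Lev, Mina]
10. Engineer goes back to the storage bay with Hana.  [the storage bay: Cato, Hana | the lab module: Evan, Faye, Ivo, Lev, Mina]
11. Engineer goes to the lab module with Cato and Hana.  [the storage bay: — | the lab module: Cato, Evan, Faye, Hana, Ivo, Lev, Mina]

11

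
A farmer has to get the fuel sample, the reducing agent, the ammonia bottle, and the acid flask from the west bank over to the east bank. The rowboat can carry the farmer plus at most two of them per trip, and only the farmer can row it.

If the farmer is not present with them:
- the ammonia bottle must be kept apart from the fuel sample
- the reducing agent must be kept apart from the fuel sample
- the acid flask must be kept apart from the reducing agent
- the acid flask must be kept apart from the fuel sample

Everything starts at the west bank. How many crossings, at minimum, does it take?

Counting alone: the farmer can take at most 2 across per trip to the east bank, so moving all 4 needs at least 2 loaded trips out, with a return between consecutive ones — at least 3 crossings.
The safety rule pushes this higher. Following every safe sequence of crossings, the most of the 4 that can be at the east bank as the rowboat arrives there on crossing 3 is 3 — never all 4.
So no plan with fewer than 5 crossings exists, and this one achieves 5:
1. Farmer goes to the east bank with the fuel sample and the reducing agent.
2. Farmer goes back to the west bank with the fuel sample.
3. Farmer goes to the east bank with the ammonia bottle and the fuel sample.
4. Farmer goes back to the west bank with the fuel sample.
5. Farmer goes to the east bank with the acid flask and the fuel sample.

5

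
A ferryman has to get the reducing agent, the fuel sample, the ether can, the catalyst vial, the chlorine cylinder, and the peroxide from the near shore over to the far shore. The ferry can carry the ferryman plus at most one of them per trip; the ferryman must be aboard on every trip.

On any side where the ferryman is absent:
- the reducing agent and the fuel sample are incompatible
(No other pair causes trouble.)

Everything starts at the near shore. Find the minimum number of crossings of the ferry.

11

Counting alone: the ferryman can take at most 1 across per trip to the far shore, so moving all 6 needs at least 6 loaded trips out, with a return between consecutive ones — at least 11 crossings.
The plan below uses exactly 11 crossings, so it is optimal:
1. Ferryman goes to the far shore with the reducing agent.  [the near shore: the catalyst vial, the chlorine cylinder, the ether can, the fuel sample, the peroxide | the far shore: the reducing agent]
2. Ferryman goes back to the near shore alone.  [the near shore: the catalyst vial, the chlorine cylinder, the ether can, the fuel sample, the peroxide | the far shore: the reducing agent]
3. Ferryman goes to the far shore with the ether can.  [the near shore: the catalyst vial, the chlorine cylinder, the fuel sample, the peroxide | the far shore: the ether can, the reducing agent]
4. Ferryman goes back to the near shore alone.  [the near shore: the catalyst vial, the chlorine cylinder, the fuel sample, the peroxide | the far shore: the ether can, the reducing agent]
5. Ferryman goes to the far shore with the catalyst vial.  [the near shore: the chlorine cylinder, the fuel sample, the peroxide | the far shore: the catalyst vial, the ether can, the reducing agent]
6. Ferryman goes back to the near shore alone.  [the near shore: the chlorine cylinder, the fuel sample, the peroxide | the far shore: the catalyst vial, the ether can, the reducing agent]
7. Ferryman goes to the far shore with the chlorine cylinder.  [the near shore: the fuel sample, the peroxide | the far shore: the catalyst vial, the chlorine cylinder, the ether can, the reducing agent]
8. Ferryman goes back to the near shore alone.  [the near shore: the fuel sample, the peroxide | the far shore: the catalyst vial, the chlorine cylinder, the ether can, the reducing agent]
9. Ferryman goes to the far shore with the peroxide.  [the near shore: the fuel sample | the far shore: the catalyst vial, the chlorine cylinder, the ether can, the peroxide, the reducing agent]
10. Ferryman goes back to the near shore alone.  [the near shore: the fuel sample | the far shore: the catalyst vial, the chlorine cylinder, the ether can, the peroxide, the reducing agent]
11. Ferryman goes to the far shore with the fuel sample.  [the near shore: — | the far shore: the catalyst vial, the chlorine cylinder, the ether can, the fuel sample, the peroxide, the reducing agent]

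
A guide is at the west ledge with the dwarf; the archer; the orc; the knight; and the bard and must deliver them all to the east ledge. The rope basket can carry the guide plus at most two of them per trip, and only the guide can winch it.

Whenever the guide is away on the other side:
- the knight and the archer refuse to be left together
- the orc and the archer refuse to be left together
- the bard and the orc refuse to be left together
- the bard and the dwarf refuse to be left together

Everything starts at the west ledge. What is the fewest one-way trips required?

7

Counting alone: the guide can take at most 2 across per trip to the east ledge, so moving all 5 needs at least 3 loaded trips out, with a return between consecutive ones — at least 5 crossings.
The safety rule pushes this higher. Following every safe sequence of crossings, the most of the 5 that can be at the east ledge as the rope basket arrives there on crossing 5 is 4 — never all 5.
So no plan with fewer than 7 crossings exists, and this one achieves 7:
1. Guide goes to the east ledge with the archer and the bard.
2. Guide goes back to the west ledge alone.
3. Guide goes to the east ledge with the dwarf.
4. Guide goes back to the west ledge with the bard.
5. Guide goes to the east ledge with the knight and the orc.
6. Guide goes back to the west ledge with the archer.
7. Guide goes to the east ledge with the archer and the bard.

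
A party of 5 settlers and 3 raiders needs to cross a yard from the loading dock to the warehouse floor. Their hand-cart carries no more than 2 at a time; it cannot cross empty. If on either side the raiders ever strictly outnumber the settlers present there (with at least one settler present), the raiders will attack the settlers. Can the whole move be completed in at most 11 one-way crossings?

Counting alone: each trip to the warehouse floor takes at most 2 across and each return brings at least 1 back, so after t trips out (and t−1 returns) at most 2t − (t−1) of the 8 are across; that first reaches 8 at t = 7, so at least 13 crossings are needed.
Since 11 < 13, 11 crossings cannot be enough. (The shortest complete plan in fact takes 13:)
1. 2 raiders → the warehouse floor.  (the loading dock: 5S 1R; the warehouse floor: 0S 2R)
2. 1 raider ← the loading dock.  (the loading dock: 5S 2R; the warehouse floor: 0S 1R)
3. 2 raiders → the warehouse floor.  (the loading dock: 5S 0R; the warehouse floor: 0S 3R)
4. 1 raider ← the loading dock.  (the loading dock: 5S 1R; the warehouse floor: 0S 2R)
5. 2 settlers → the warehouse floor.  (the loading dock: 3S 1R; the warehouse floor: 2S 2R)
6. 1 raider ← the loading dock.  (the loading dock: 3S 2R; the warehouse floor: 2S 1R)
7. 1 settler and 1 raider → the warehouse floor.  (the loading dock: 2S 1R; the warehouse floor: 3S 2R)
8. 1 raider ← the loading dock.  (the loading dock: 2S 2R; the warehouse floor: 3S 1R)
9. 2 raiders → the warehouse floor.  (the loading dock: 2S 0R; the warehouse floor: 3S 3R)
10. 1 raider ← the loading dock.  (the loading dock: 2S 1R; the warehouse floor: 3S 2R)
11. 1 settler and 1 raider → the warehouse floor.  (the loading dock: 1S 0R; the warehouse floor: 4S 3R)
12. 1 raider ← the loading dock.  (the loading dock: 1S 1R; the warehouse floor: 4S 2R)
13. 1 settler and 1 raider → the warehouse floor.  (the loading dock: 0S 0R; the warehouse floor: 5S 3R)

No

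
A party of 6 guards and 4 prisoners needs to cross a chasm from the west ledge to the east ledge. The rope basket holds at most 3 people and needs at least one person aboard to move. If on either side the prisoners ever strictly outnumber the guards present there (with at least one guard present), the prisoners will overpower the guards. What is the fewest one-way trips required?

Counting alone: each trip to the east ledge takes at most 3 across and each return brings at least 1 back, so after t trips out (and t−1 returns) at most 3t − (t−1) of the 10 are across; that first reaches 10 at t = 5, so at least 9 crossings are needed.
The plan below uses exactly 9 crossings, so it is optimal:
1. 2 prisoners → the east ledge.  (the west ledge: 6G 2P; the east ledge: 0G 2P)
2. 1 prisoner ← the west ledge.  (the west ledge: 6G 3P; the east ledge: 0G 1P)
3. 3 prisoners → the east ledge.  (the west ledge: 6G 0P; the east ledge: 0G 4P)
4. 1 prisoner ← the west ledge.  (the west ledge: 6G 1P; the east ledge: 0G 3P)
5. 3 guards → the east ledge.  (the west ledge: 3G 1P; the east ledge: 3G 3P)
6. 1 prisoner ← the west ledge.  (the west ledge: 3G 2P; the east ledge: 3G 2P)
7. 1 guard and 2 prisoners → the east ledge.  (the west ledge: 2G 0P; the east ledge: 4G 4P)
8. 1 prisoner ← the west ledge.  (the west ledge: 2G 1P; the east ledge: 4G 3P)
9. 2 guards and 1 prisoner → the east ledge.  (the west ledge: 0G 0P; the east ledge: 6G 4P)

9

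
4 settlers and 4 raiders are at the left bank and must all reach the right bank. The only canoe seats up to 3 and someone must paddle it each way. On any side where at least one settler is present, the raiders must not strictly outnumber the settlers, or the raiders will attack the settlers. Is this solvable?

Yes

1. 2 raiders → the right bank.  (the left bank: 4S 2R; the right bank: 0S 2R)
2. 1 raider ← the left bank.  (the left bank: 4S 3R; the right bank: 0S 1R)
3. 3 raiders → the right bank.  (the left bank: 4S 0R; the right bank: 0S 4R)
4. 1 raider ← the left bank.  (the left bank: 4S 1R; the right bank: 0S 3R)
5. 3 settlers → the right bank.  (the left bank: 1S 1R; the right bank: 3S 3R)
6. 1 settler and 1 raider ← the left bank.  (the left bank: 2S 2R; the right bank: 2S 2R)
7. 2 settlers → the right bank.  (the left bank: 0S 2R; the right bank: 4S 2R)
8. 1 raider ← the left bank.  (the left bank: 0S 3R; the right bank: 4S 1R)
9. 3 raiders → the right bank.  (the left bank: 0S 0R; the right bank: 4S 4R)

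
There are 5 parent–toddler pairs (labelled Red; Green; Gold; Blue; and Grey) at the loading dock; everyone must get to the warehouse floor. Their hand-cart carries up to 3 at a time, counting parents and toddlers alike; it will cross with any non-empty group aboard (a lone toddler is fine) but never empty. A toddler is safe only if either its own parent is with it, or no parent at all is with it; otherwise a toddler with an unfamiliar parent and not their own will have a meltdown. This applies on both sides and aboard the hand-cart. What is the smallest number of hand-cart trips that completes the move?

11

Counting alone: each trip to the warehouse floor takes at most 3 across and each return brings at least 1 back, so after t trips out (and t−1 returns) at most 3t − (t−1) of the 10 are across; that first reaches 10 at t = 5, so at least 9 crossings are needed.
The safety rule pushes this higher. Following every safe sequence of crossings, the most of the 10 that can be at the warehouse floor as the hand-cart arrives there on crossing 9 is 9 — never all 10.
So no plan with fewer than 11 crossings exists, and this one achieves 11:
1. parent Red and toddler Red cross → the warehouse floor.
2. parent Red crosses ← the loading dock.
3. toddler Blue, toddler Gold, and toddler Green cross → the warehouse floor.
4. toddler Red crosses ← the loading dock.
5. parent Blue, parent Gold, and parent Green cross → the warehouse floor.
6. parent Green and toddler Green cross ← the loading dock.
7. parent Green, parent Grey, and parent Red cross → the warehouse floor.
8. toddler Gold crosses ← the loading dock.
9. toddler Green and toddler Red cross → the warehouse floor.
10. toddler Red crosses ← the loading dock.
11. toddler Gold, toddler Grey, and toddler Red cross → the warehouse floor.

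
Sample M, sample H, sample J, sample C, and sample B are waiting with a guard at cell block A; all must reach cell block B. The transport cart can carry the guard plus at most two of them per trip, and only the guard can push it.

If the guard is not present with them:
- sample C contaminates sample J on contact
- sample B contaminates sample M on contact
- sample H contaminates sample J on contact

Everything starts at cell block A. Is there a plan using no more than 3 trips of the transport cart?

No

Counting alone: the guard can take at most 2 across per trip to cell block B, so moving all 5 needs at least 3 loaded trips out, with a return between consecutive ones — at least 5 crossings.
Since 3 < 5, 3 crossings cannot be enough. (The shortest complete plan in fact takes 5:)
1. Guard goes to cell block B with sample J and sample M.
2. Guard goes back to cell block A alone.
3. Guard goes to cell block B with sample C and sample H.
4. Guard goes back to cell block A with sample J.
5. Guard goes to cell block B with sample B and sample J.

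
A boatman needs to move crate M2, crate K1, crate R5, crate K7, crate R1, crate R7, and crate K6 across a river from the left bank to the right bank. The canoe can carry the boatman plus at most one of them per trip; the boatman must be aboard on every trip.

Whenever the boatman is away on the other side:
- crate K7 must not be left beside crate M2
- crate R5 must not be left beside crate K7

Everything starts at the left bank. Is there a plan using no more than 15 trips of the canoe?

Yes

Yes — this plan uses 15 crossings (≤ 15):
1. Boatman goes to the right bank with crate K7.
2. Boatman goes back to the left bank alone.
3. Boatman goes to the right bank with crate M2.
4. Boatman goes back to the left bank with crate K7.
5. Boatman goes to the right bank with crate R5.
6. Boatman goes back to the left bank alone.
7. Boatman goes to the right bank with crate K1.
8. Boatman goes back to the left bank alone.
9. Boatman goes to the right bank with crate R1.
10. Boatman goes back to the left bank alone.
11. Boatman goes to the right bank with crate R7.
12. Boatman goes back to the left bank alone.
13. Boatman goes to the right bank with crate K6.
14. Boatman goes back to the left bank alone.
15. Boatman goes to the right bank with crate K7.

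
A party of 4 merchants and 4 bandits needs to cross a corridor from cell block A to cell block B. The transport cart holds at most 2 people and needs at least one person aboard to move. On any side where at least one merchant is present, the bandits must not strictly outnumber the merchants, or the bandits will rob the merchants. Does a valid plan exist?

No

Following every safe sequence of crossings from the start, the most of the 8 that can be at cell block B as the transport cart arrives there on crossings 1, 3, 5 is 2, 3, 4 respectively; the best ever achieved is 4 of 8.
From crossing 7 on, no configuration arises that was not already reachable earlier: only 11 distinct safe configurations (who is on which side, and where the transport cart is) can ever be reached, none of them has everyone across, and every continuation just revisits them. They are: 0 merchants + 0 bandits across (transport cart back at the start); 0 merchants + 1 bandit across (transport cart there); 0 merchants + 1 bandit across (transport cart back at the start); 0 merchants + 2 bandits across (transport cart there); 0 merchants + 2 bandits across (transport cart back at the start); 0 merchants + 3 bandits across (transport cart there); 0 merchants + 3 bandits across (transport cart back at the start); 0 merchants + 4 bandits across (transport cart there); 1 merchant + 1 bandit across (transport cart there); 1 merchant + 1 bandit across (transport cart back at the start); 2 merchants + 2 bandits across (transport cart there). So no valid plan exists.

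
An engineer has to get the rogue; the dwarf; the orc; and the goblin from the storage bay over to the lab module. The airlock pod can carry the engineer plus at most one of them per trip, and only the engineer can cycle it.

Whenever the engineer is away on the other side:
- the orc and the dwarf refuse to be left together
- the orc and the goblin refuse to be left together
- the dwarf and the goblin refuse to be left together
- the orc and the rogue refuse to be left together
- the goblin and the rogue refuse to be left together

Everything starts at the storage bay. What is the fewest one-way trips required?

Whatever the first load, the items left behind include a forbidden pair without the engineer. No opening move is safe, so no plan exists.

impossible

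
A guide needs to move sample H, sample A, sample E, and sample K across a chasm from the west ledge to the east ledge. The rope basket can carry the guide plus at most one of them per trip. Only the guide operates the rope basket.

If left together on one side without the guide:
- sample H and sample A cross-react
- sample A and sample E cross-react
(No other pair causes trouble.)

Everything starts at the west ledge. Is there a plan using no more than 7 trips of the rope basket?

No

Counting alone: the guide can take at most 1 across per trip to the east ledge, so moving all 4 needs at least 4 loaded trips out, with a return between consecutive ones — at least 7 crossings.
The safety rule pushes this higher. Following every safe sequence of crossings, the most of the 4 that can be at the east ledge as the rope basket arrives there on crossing 7 is 3 — never all 4.
So the move cannot be finished within 7 crossings. (The shortest complete plan takes 9:)
1. Guide goes to the east ledge with sample A.  [the west ledge: sample E, sample H, sample K | the east ledge: sample A]
2. Guide goes back to the west ledge alone.  [the west ledge: sample E, sample H, sample K | the east ledge: sample A]
3. Guide goes to the east ledge with sample H.  [the west ledge: sample E, sample K | the east ledge: sample A, sample H]
4. Guide goes back to the west ledge with sample A.  [the west ledge: sample A, sample E, sample K | the east ledge: sample H]
5. Guide goes to the east ledge with sample E.  [the west ledge: sample A, sample K | the east ledge: sample E, sample H]
6. Guide goes back to the west ledge alone.  [the west ledge: sample A, sample K | the east ledge: sample E, sample H]
7. Guide goes to the east ledge with sample K.  [the west ledge: sample A | the east ledge: sample E, sample H, sample K]
8. Guide goes back to the west ledge alone.  [the west ledge: sample A | the east ledge: sample E, sample H, sample K]
9. Guide goes to the east ledge with sample A.  [the west ledge: — | the east ledge: sample A, sample E, sample H, sample K]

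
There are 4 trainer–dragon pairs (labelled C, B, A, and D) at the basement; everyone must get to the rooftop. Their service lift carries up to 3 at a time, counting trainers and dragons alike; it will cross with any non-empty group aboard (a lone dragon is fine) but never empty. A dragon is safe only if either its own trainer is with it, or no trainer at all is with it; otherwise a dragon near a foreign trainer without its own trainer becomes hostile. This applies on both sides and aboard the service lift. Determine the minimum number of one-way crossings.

9

Counting alone: each trip to the rooftop takes at most 3 across and each return brings at least 1 back, so after t trips out (and t−1 returns) at most 3t − (t−1) of the 8 are across; that first reaches 8 at t = 4, so at least 7 crossings are needed.
The safety rule pushes this higher. Following every safe sequence of crossings, the most of the 8 that can be at the rooftop as the service lift arrives there on crossing 7 is 7 — never all 8.
So no plan with fewer than 9 crossings exists, and this one achieves 9:
1. dragon C and trainer C cross → the rooftop.
2. trainer C crosses ← the basement.
3. dragon B, trainer B, and trainer C cross → the rooftop.
4. dragon C and trainer C cross ← the basement.
5. trainer A, trainer C, and trainer D cross → the rooftop.
6. dragon B crosses ← the basement.
7. dragon B and dragon C cross → the rooftop.
8. dragon C crosses ← the basement.
9. dragon A, dragon C, and dragon D cross → the rooftop.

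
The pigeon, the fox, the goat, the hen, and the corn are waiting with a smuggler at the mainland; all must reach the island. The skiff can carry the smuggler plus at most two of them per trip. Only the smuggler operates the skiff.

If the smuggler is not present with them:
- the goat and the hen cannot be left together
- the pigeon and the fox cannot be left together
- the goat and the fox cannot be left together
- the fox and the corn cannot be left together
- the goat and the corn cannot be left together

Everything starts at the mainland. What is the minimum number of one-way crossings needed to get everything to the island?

7

Counting alone: the smuggler can take at most 2 across per trip to the island, so moving all 5 needs at least 3 loaded trips out, with a return between consecutive ones — at least 5 crossings.
The safety rule pushes this higher. Following every safe sequence of crossings, the most of the 5 that can be at the island as the skiff arrives there on crossing 5 is 4 — never all 5.
So no plan with fewer than 7 crossings exists, and this one achieves 7:
1. Smuggler goes to the island with the fox and the goat.  [the mainland: the corn, the hen, the pigeon | the island: the fox, the goat]
2. Smuggler goes back to the mainland with the fox.  [the mainland: the corn, the fox, the hen, the pigeon | the island: the goat]
3. Smuggler goes to the island with the fox and the pigeon.  [the mainland: the corn, the hen | the island: the fox, the goat, the pigeon]
4. Smuggler goes back to the mainland with the fox.  [the mainland: the corn, the fox, the hen | the island: the goat, the pigeon]
5. Smuggler goes to the island with the corn and the hen.  [the mainland: the fox | the island: the corn, the goat, the hen, the pigeon]
6. Smuggler goes back to the mainland with the goat.  [the mainland: the fox, the goat | the island: the corn, the hen, the pigeon]
7. Smuggler goes to the island with the fox and the goat.  [the mainland: — | the island: the corn, the fox, the goat, the hen, the pigeon]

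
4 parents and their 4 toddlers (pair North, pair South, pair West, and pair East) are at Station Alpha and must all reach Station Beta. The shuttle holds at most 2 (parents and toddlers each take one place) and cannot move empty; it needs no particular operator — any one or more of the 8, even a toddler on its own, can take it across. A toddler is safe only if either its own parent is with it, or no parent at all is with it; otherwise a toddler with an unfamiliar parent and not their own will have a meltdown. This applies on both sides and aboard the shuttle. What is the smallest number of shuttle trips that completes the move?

impossible

Following every safe sequence of crossings from the start, the most of the 8 that can be at Station Beta as the shuttle arrives there on crossings 1, 3, 5 is 2, 3, 4 respectively; the best ever achieved is 4 of 8.
From crossing 7 on, no configuration arises that was not already reachable earlier: only 44 distinct safe configurations (who is on which side, and where the shuttle is) can ever be reached, none of them has everyone across, and every continuation just revisits them. So no valid plan exists.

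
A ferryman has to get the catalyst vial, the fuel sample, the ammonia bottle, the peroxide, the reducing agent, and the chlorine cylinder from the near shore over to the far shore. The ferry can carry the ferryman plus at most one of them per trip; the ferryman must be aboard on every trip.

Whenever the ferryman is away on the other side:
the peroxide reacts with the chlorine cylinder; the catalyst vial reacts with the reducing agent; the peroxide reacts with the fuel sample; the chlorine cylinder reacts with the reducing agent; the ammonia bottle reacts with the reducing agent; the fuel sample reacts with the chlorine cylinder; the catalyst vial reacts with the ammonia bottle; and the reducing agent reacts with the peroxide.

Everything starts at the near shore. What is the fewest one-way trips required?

impossible

Whatever the first load, the items left behind include a forbidden pair without the ferryman. No opening move is safe, so no plan exists.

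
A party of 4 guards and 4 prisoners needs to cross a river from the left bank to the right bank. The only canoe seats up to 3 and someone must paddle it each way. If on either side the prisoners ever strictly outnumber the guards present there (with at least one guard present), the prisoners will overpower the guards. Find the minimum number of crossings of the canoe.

Counting alone: each trip to the right bank takes at most 3 across and each return brings at least 1 back, so after t trips out (and t−1 returns) at most 3t − (t−1) of the 8 are across; that first reaches 8 at t = 4, so at least 7 crossings are needed.
The safety rule pushes this higher. Following every safe sequence of crossings, the most of the 8 that can be at the right bank as the canoe arrives there on crossing 7 is 7 — never all 8.
So no plan with fewer than 9 crossings exists, and this one achieves 9:
1. 2 prisoners → the right bank.  (the left bank: 4G 2P; the right bank: 0G 2P)
2. 1 prisoner ← the left bank.  (the left bank: 4G 3P; the right bank: 0G 1P)
3. 3 prisoners → the right bank.  (the left bank: 4G 0P; the right bank: 0G 4P)
4. 1 prisoner ← the left bank.  (the left bank: 4G 1P; the right bank: 0G 3P)
5. 3 guards → the right bank.  (the left bank: 1G 1P; the right bank: 3G 3P)
6. 1 guard and 1 prisoner ← the left bank.  (the left bank: 2G 2P; the right bank: 2G 2P)
7. 2 guards → the right bank.  (the left bank: 0G 2P; the right bank: 4G 2P)
8. 1 prisoner ← the left bank.  (the left bank: 0G 3P; the right bank: 4G 1P)
9. 3 prisoners → the right bank.  (the left bank: 0G 0P; the right bank: 4G 4P)

9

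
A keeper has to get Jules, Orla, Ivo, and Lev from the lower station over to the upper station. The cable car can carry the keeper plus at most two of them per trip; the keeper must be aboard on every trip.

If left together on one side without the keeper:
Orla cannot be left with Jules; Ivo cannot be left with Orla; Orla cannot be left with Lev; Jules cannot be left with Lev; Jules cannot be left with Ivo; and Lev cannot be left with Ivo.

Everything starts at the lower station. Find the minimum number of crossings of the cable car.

Whatever the first load, the items left behind include a forbidden pair without the keeper. No opening move is safe, so no plan exists.

impossible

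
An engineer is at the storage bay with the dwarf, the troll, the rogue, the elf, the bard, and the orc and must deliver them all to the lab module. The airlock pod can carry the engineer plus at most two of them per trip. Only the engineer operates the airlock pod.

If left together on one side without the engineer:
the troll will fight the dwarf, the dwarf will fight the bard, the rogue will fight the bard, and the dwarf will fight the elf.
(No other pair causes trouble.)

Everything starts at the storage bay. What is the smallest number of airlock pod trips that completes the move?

Counting alone: the engineer can take at most 2 across per trip to the lab module, so moving all 6 needs at least 3 loaded trips out, with a return between consecutive ones — at least 5 crossings.
The safety rule pushes this higher. Following every safe sequence of crossings, the most of the 6 that can be at the lab module as the airlock pod arrives there on crossing 5 is 5 — never all 6.
So no plan with fewer than 7 crossings exists, and this one achieves 7:
1. Engineer goes to the lab module with the dwarf and the rogue.
2. Engineer goes back to the storage bay alone.
3. Engineer goes to the lab module with the orc.
4. Engineer goes back to the storage bay alone.
5. Engineer goes to the lab module with the elf and the troll.
6. Engineer goes back to the storage bay with the dwarf.
7. Engineer goes to the lab module with the bard and the dwarf.

7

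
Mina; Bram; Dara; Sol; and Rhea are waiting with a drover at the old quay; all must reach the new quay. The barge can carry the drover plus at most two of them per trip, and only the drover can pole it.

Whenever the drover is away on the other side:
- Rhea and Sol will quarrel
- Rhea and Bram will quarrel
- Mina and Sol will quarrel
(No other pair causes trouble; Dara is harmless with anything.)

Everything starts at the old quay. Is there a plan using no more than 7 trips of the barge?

Yes

Yes — this plan uses 5 crossings (≤ 7):
1. Drover goes to the new quay with Mina and Rhea.
2. Drover goes back to the old quay alone.
3. Drover goes to the new quay with Dara.
4. Drover goes back to the old quay alone.
5. Drover goes to the new quay with Bram and Sol.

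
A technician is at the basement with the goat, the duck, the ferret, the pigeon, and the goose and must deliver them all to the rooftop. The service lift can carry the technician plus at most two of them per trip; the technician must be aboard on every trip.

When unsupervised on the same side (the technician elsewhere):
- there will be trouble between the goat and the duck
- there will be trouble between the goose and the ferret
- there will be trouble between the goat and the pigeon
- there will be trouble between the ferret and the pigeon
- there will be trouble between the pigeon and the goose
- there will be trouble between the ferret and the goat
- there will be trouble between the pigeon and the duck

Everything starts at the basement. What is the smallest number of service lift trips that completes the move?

Whatever the first load, the items left behind include a forbidden pair without the technician. No opening move is safe, so no plan exists.

impossible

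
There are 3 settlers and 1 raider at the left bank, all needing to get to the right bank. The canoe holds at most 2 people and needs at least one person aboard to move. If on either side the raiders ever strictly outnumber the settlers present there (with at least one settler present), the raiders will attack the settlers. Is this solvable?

Yes

1. 1 settler and 1 raider → the right bank.  (the left bank: 2S 0R; the right bank: 1S 1R)
2. 1 raider ← the left bank.  (the left bank: 2S 1R; the right bank: 1S 0R)
3. 1 settler and 1 raider → the right bank.  (the left bank: 1S 0R; the right bank: 2S 1R)
4. 1 raider ← the left bank.  (the left bank: 1S 1R; the right bank: 2S 0R)
5. 1 settler and 1 raider → the right bank.  (the left bank: 0S 0R; the right bank: 3S 1R)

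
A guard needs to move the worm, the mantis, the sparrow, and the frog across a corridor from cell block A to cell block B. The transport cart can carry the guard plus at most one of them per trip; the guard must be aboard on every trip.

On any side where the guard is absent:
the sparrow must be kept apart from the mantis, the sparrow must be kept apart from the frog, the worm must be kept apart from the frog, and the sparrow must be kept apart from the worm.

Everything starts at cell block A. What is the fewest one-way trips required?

impossible

Whatever the first load, the items left behind include a forbidden pair without the guard. No opening move is safe, so no plan exists.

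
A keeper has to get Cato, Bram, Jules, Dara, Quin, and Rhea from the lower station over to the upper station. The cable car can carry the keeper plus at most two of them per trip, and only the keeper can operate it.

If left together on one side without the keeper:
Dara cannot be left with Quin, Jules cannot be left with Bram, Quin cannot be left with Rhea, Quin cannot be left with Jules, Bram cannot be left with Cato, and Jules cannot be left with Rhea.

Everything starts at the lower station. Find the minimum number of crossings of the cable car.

Whatever the first load, the items left behind include a forbidden pair without the keeper. No opening move is safe, so no plan exists.

impossible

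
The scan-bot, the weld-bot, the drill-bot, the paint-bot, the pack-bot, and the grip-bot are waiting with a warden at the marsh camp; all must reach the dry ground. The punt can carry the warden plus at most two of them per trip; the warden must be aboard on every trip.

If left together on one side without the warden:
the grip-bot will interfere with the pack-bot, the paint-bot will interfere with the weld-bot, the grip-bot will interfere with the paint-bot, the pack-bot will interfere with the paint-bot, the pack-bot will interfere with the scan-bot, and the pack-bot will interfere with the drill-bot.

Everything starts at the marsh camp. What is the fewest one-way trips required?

Counting alone: the warden can take at most 2 across per trip to the dry ground, so moving all 6 needs at least 3 loaded trips out, with a return between consecutive ones — at least 5 crossings.
The safety rule pushes this higher. Following every safe sequence of crossings, the most of the 6 that can be at the dry ground as the punt arrives there on crossings 5, 7 is 4, 5 respectively — never all 6.
So no plan with fewer than 9 crossings exists, and this one achieves 9:
1. Warden goes to the dry ground with the pack-bot and the paint-bot.  [the marsh camp: the drill-bot, the grip-bot, the scan-bot, the weld-bot | the dry ground: the pack-bot, the paint-bot]
2. Warden goes back to the marsh camp with the paint-bot.  [the marsh camp: the drill-bot, the grip-bot, the paint-bot, the scan-bot, the weld-bot | the dry ground: the pack-bot]
3. Warden goes to the dry ground with the paint-bot and the scan-bot.  [the marsh camp: the drill-bot, the grip-bot, the weld-bot | the dry ground: the pack-bot, the paint-bot, the scan-bot]
4. Warden goes back to the marsh camp with the pack-bot.  [the marsh camp: the drill-bot, the grip-bot, the pack-bot, the weld-bot | the dry ground: the paint-bot, the scan-bot]
5. Warden goes to the dry ground with the drill-bot and the pack-bot.  [the marsh camp: the grip-bot, the weld-bot | the dry ground: the drill-bot, the pack-bot, the paint-bot, the scan-bot]
6. Warden goes back to the marsh camp with the pack-bot.  [the marsh camp: the grip-bot, the pack-bot, the weld-bot | the dry ground: the drill-bot, the paint-bot, the scan-bot]
7. Warden goes to the dry ground with the grip-bot and the weld-bot.  [the marsh camp: the pack-bot | the dry ground: the drill-bot, the grip-bot, the paint-bot, the scan-bot, the weld-bot]
8. Warden goes back to the marsh camp with the paint-bot.  [the marsh camp: the pack-bot, the paint-bot | the dry ground: the drill-bot, the grip-bot, the scan-bot, the weld-bot]
9. Warden goes to the dry ground with the pack-bot and the paint-bot.  [the marsh camp: — | the dry ground: the drill-bot, the grip-bot, the pack-bot, the paint-bot, the scan-bot, the weld-bot]

9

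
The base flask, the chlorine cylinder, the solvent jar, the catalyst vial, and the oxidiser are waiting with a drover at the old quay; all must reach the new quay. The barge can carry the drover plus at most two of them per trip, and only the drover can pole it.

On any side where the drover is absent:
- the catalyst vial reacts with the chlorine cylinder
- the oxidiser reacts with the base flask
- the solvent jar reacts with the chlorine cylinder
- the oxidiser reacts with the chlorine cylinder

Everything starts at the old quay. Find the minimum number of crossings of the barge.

5

Counting alone: the drover can take at most 2 across per trip to the new quay, so moving all 5 needs at least 3 loaded trips out, with a return between consecutive ones — at least 5 crossings.
The plan below uses exactly 5 crossings, so it is optimal:
1. Drover goes to the new quay with the base flask and the chlorine cylinder.  [the old quay: the catalyst vial, the oxidiser, the solvent jar | the new quay: the base flask, the chlorine cylinder]
2. Drover goes back to the old quay alone.  [the old quay: the catalyst vial, the oxidiser, the solvent jar | the new quay: the base flask, the chlorine cylinder]
3. Drover goes to the new quay with the catalyst vial and the solvent jar.  [the old quay: the oxidiser | the new quay: the base flask, the catalyst vial, the chlorine cylinder, the solvent jar]
4. Drover goes back to the old quay with the chlorine cylinder.  [the old quay: the chlorine cylinder, the oxidiser | the new quay: the base flask, the catalyst vial, the solvent jar]
5. Drover goes to the new quay with the chlorine cylinder and the oxidiser.  [the old quay: — | the new quay: the base flask, the catalyst vial, the chlorine cylinder, the oxidiser, the solvent jar]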